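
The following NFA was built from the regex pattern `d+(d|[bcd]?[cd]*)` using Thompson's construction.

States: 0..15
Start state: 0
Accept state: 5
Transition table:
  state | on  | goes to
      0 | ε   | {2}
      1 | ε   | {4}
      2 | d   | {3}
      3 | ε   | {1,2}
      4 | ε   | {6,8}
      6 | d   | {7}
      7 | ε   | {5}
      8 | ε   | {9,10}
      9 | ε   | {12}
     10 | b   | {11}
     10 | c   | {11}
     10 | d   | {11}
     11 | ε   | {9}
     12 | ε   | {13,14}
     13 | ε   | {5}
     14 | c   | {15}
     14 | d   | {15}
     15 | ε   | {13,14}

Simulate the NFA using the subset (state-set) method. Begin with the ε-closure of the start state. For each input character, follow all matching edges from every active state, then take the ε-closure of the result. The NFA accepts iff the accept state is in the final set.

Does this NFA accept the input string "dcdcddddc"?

start: ε-closure({0}) = {0,2}
'd' @ 1: {1,2,3,4,5,6,8,9,10,12,13,14}  (accept∈set)
'c' @ 2: {5,9,11,12,13,14,15}  (accept∈set)
'd' @ 3: {5,13,14,15}  (accept∈set)
'c' @ 4: {5,13,14,15}  (accept∈set)
'd' @ 5: {5,13,14,15}  (accept∈set)
'd' @ 6: {5,13,14,15}  (accept∈set)
'd' @ 7: {5,13,14,15}  (accept∈set)
'd' @ 8: {5,13,14,15}  (accept∈set)
'c' @ 9: {5,13,14,15}  (accept∈set)
final: {5,13,14,15}; accept 5 in set

Answer: ACCEPT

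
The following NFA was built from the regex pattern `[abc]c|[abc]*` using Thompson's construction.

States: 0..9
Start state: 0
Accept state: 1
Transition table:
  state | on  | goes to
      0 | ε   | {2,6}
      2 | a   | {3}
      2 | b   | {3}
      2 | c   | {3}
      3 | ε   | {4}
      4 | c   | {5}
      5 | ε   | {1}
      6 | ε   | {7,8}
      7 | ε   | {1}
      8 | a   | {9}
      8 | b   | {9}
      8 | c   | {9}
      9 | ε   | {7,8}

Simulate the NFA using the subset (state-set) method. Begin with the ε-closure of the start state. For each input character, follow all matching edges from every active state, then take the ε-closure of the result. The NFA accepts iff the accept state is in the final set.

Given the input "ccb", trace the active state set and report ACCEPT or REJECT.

Answer: ACCEPT

Steps:
start: ε-closure({0}) = {0,1,2,6,7,8}
'c' @ 1: {1,3,4,7,8,9}  [accepting]
'c' @ 2: {1,5,7,8,9}  [accepting]
'b' @ 3: {1,7,8,9}  [accepting]
final: {1,7,8,9}; accept 1 in set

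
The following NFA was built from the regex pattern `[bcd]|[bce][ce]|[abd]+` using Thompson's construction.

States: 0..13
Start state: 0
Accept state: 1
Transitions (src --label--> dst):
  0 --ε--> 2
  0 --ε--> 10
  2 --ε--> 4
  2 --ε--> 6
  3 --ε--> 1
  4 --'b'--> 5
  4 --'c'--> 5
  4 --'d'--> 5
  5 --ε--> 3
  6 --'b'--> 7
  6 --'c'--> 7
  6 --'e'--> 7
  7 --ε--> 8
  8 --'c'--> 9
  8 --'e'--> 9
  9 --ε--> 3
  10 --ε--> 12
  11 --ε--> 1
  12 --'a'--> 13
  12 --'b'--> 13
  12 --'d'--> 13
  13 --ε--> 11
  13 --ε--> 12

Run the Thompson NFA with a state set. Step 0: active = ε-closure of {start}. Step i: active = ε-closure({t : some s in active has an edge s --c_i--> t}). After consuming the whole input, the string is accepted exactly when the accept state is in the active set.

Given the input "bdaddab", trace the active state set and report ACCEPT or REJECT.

Answer: ACCEPT

Derivation:
start: ε-closure({0}) = {0,2,4,6,10,12}
'b' @ 1: {1,3,5,7,8,11,12,13}  (accept∈set)
'd' @ 2: {1,11,12,13}  (accept∈set)
'a' @ 3: {1,11,12,13}  (accept∈set)
'd' @ 4: {1,11,12,13}  (accept∈set)
'd' @ 5: {1,11,12,13}  (accept∈set)
'a' @ 6: {1,11,12,13}  (accept∈set)
'b' @ 7: {1,11,12,13}  (accept∈set)
final: {1,11,12,13}; accept 1 in set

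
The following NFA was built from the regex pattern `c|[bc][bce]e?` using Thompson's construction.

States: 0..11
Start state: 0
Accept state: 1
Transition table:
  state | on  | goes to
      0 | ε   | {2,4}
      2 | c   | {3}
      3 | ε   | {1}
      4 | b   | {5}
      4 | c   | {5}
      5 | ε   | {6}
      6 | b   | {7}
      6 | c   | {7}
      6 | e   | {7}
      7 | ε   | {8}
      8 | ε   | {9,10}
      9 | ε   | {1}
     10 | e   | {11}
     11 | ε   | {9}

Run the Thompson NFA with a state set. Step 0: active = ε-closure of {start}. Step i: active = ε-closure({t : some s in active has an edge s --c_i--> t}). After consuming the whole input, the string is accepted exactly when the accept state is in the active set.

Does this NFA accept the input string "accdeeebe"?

S₀ = ε-closure({0}) = {0,2,4}
'a' @ 1: {}  — state set empty
rest 'ccdeeebe' ignored (set empty)
after full input: {}  (accept=1 not in)

Answer: REJECT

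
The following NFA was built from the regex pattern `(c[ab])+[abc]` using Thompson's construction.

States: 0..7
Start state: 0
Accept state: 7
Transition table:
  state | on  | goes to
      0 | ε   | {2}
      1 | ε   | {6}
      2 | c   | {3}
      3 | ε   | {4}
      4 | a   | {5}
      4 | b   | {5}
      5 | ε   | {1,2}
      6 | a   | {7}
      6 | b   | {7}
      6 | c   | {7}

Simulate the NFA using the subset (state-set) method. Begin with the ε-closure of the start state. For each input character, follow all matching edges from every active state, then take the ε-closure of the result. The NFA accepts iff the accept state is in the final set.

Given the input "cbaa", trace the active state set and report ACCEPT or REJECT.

Answer: REJECT

Derivation:
start: ε-closure({0}) = {0,2}
'c' @ 1: {3,4}
'b' @ 2: {1,2,5,6}
'a' @ 3: {7}  ✓accept
'a' @ 4: {}  — state set empty
final: {}; accept 7 not in set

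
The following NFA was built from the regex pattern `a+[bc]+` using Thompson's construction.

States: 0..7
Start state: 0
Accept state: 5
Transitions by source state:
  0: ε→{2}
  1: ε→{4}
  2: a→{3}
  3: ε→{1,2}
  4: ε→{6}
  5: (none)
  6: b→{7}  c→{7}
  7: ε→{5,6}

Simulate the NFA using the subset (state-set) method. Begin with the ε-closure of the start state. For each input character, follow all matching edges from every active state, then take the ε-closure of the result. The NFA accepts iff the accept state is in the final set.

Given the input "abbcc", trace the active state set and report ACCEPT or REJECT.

initial (ε-close {0}): {0,2}
'a' @ 1: {1,2,3,4,6}
'b' @ 2: {5,6,7}  ✓accept
'b' @ 3: {5,6,7}  ✓accept
'c' @ 4: {5,6,7}  ✓accept
'c' @ 5: {5,6,7}  ✓accept
after full input: {5,6,7}  (accept=5 in)

Answer: ACCEPT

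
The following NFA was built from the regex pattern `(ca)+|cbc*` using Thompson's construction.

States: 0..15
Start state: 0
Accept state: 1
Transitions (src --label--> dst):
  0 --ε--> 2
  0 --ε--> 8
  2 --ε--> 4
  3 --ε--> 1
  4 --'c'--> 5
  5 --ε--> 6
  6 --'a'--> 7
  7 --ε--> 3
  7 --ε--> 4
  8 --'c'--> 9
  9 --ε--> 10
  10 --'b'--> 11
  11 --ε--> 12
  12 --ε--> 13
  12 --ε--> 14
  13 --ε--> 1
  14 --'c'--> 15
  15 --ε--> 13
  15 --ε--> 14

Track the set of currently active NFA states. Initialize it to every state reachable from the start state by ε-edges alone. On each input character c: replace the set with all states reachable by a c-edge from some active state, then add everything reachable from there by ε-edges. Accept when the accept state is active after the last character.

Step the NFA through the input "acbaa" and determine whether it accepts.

Answer: REJECT

Trace:
start: ε-closure({0}) = {0,2,4,8}
'a' @ 1: {}  — state set empty
rest 'cbaa' ignored (set empty)
after full input: {}  (accept=1 not in)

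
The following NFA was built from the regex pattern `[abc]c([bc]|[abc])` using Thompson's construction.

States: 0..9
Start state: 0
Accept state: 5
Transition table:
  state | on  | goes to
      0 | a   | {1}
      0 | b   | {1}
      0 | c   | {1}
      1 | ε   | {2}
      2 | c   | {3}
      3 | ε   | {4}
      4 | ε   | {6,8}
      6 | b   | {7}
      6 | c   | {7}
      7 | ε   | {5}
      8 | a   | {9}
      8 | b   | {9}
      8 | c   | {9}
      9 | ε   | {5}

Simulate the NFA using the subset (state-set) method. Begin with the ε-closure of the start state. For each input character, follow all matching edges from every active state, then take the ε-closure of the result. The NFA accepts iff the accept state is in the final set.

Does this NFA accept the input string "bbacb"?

start: ε-closure({0}) = {0}
'b' @ 1: {1,2}
'b' @ 2: {}  — state set empty
rest 'acb' ignored (set empty)
final: {}; accept 5 not in set

Answer: REJECT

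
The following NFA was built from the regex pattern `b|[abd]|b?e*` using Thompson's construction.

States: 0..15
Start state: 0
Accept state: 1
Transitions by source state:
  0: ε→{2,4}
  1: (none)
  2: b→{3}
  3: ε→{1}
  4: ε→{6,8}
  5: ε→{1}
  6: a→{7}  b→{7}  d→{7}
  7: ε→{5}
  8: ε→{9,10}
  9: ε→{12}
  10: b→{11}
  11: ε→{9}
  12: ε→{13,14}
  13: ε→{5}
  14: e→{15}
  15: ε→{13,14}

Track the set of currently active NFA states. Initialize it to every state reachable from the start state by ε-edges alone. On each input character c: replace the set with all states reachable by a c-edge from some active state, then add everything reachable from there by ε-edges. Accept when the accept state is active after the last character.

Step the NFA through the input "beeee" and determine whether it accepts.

start: ε-closure({0}) = {0,1,2,4,5,6,8,9,10,12,13,14}
'b' @ 1: {1,3,5,7,9,11,12,13,14}  [accepting]
'e' @ 2: {1,5,13,14,15}  [accepting]
'e' @ 3: {1,5,13,14,15}  [accepting]
'e' @ 4: {1,5,13,14,15}  [accepting]
'e' @ 5: {1,5,13,14,15}  [accepting]
end set {1,5,13,14,15} — state 1 in

Answer: ACCEPT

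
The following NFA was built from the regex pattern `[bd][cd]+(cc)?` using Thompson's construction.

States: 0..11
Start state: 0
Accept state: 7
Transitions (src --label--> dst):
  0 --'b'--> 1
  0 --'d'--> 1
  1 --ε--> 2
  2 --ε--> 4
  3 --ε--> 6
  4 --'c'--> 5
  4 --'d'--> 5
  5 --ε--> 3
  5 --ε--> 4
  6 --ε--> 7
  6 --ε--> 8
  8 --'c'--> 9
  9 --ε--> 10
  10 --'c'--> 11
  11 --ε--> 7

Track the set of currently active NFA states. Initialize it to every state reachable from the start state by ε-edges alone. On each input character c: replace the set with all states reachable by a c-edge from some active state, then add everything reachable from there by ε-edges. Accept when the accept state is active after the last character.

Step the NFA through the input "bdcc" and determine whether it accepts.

initial (ε-close {0}): {0}
'b' @ 1: {1,2,4}
'd' @ 2: {3,4,5,6,7,8}  [accepting]
'c' @ 3: {3,4,5,6,7,8,9,10}  [accepting]
'c' @ 4: {3,4,5,6,7,8,9,10,11}  [accepting]
end set {3,4,5,6,7,8,9,10,11} — state 7 in

Answer: ACCEPT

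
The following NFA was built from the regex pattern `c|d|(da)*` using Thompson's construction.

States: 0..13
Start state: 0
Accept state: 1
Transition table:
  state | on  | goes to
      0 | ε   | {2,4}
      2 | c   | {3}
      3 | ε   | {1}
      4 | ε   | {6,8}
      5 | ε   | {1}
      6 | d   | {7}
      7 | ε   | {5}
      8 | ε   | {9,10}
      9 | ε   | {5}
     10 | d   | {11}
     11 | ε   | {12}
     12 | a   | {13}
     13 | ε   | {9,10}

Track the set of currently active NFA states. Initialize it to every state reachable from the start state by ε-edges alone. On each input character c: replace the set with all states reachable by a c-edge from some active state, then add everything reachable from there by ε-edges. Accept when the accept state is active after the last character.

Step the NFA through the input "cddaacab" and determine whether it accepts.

Answer: REJECT

Steps:
start: ε-closure({0}) = {0,1,2,4,5,6,8,9,10}
'c' @ 1: {1,3}  (accept∈set)
'd' @ 2: {}  — state set empty
rest 'daacab' ignored (set empty)
end set {} — state 1 not in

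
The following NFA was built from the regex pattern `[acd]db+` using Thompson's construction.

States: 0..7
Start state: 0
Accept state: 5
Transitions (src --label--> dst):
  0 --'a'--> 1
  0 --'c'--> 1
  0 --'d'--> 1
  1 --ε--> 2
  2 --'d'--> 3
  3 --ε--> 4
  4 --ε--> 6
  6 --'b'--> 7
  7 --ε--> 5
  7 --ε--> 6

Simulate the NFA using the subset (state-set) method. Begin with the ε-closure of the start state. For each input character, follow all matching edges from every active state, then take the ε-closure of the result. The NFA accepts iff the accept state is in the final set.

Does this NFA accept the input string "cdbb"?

Answer: ACCEPT

Trace:
start: ε-closure({0}) = {0}
'c' @ 1: {1,2}
'd' @ 2: {3,4,6}
'b' @ 3: {5,6,7}  ✓accept
'b' @ 4: {5,6,7}  ✓accept
end set {5,6,7} — state 5 in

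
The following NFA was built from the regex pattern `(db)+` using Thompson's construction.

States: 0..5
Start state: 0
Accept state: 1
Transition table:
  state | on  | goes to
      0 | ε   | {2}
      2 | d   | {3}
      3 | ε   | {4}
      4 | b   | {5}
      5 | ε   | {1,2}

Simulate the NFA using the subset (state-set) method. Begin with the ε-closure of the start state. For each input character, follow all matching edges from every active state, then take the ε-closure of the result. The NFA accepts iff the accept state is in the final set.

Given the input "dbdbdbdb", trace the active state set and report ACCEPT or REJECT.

Answer: ACCEPT

Steps:
initial (ε-close {0}): {0,2}
'd' @ 1: {3,4}
'b' @ 2: {1,2,5}  [accepting]
'd' @ 3: {3,4}
'b' @ 4: {1,2,5}  [accepting]
'd' @ 5: {3,4}
'b' @ 6: {1,2,5}  [accepting]
'd' @ 7: {3,4}
'b' @ 8: {1,2,5}  [accepting]
after full input: {1,2,5}  (accept=1 in)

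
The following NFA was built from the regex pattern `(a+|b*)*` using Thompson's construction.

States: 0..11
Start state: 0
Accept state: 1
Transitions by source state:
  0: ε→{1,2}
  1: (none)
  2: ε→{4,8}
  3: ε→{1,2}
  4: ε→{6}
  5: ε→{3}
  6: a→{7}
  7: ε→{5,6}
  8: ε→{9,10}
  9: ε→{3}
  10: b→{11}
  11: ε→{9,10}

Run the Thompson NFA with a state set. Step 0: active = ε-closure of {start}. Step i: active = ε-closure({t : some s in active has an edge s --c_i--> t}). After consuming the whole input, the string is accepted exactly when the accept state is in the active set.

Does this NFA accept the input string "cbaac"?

S₀ = ε-closure({0}) = {0,1,2,3,4,6,8,9,10}
'c' @ 1: {}  — no active states
rest 'baac' ignored (set empty)
end set {} — state 1 not in

Answer: REJECT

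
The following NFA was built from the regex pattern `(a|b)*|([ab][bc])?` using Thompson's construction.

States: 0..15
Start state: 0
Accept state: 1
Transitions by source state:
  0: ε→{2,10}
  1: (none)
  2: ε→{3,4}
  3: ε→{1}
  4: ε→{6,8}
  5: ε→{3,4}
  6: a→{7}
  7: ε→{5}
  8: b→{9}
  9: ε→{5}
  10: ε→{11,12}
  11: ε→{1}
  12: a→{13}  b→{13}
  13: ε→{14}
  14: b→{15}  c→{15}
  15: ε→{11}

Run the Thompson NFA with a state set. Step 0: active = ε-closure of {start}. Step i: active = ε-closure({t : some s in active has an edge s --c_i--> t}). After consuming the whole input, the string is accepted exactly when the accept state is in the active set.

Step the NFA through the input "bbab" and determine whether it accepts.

S₀ = ε-closure({0}) = {0,1,2,3,4,6,8,10,11,12}
'b' @ 1: {1,3,4,5,6,8,9,13,14}  ✓accept
'b' @ 2: {1,3,4,5,6,8,9,11,15}  ✓accept
'a' @ 3: {1,3,4,5,6,7,8}  ✓accept
'b' @ 4: {1,3,4,5,6,8,9}  ✓accept
final: {1,3,4,5,6,8,9}; accept 1 in set

Answer: ACCEPT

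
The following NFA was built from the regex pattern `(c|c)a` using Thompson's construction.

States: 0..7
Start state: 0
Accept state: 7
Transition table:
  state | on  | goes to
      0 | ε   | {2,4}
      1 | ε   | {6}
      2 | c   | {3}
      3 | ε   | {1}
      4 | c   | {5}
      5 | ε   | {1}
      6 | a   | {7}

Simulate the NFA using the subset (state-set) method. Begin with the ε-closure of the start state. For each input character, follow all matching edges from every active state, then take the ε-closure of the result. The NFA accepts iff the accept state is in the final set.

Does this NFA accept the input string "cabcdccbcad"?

initial (ε-close {0}): {0,2,4}
'c' @ 1: {1,3,5,6}
'a' @ 2: {7}  ✓accept
'b' @ 3: {}  — state set empty
rest 'cdccbcad' ignored (set empty)
end set {} — state 7 not in

Answer: REJECT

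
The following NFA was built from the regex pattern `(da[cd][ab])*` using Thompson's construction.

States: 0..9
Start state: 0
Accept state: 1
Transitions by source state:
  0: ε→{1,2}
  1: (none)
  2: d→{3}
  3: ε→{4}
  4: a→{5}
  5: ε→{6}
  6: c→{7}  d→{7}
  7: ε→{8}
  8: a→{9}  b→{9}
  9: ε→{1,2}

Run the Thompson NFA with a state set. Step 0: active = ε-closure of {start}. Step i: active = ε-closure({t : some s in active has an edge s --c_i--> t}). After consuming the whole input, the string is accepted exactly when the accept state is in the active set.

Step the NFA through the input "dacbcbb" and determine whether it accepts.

Answer: REJECT

Trace:
start: ε-closure({0}) = {0,1,2}
'd' @ 1: {3,4}
'a' @ 2: {5,6}
'c' @ 3: {7,8}
'b' @ 4: {1,2,9}  (accept∈set)
'c' @ 5: {}  — dead — no transitions
rest 'bb' ignored (set empty)
after full input: {}  (accept=1 not in)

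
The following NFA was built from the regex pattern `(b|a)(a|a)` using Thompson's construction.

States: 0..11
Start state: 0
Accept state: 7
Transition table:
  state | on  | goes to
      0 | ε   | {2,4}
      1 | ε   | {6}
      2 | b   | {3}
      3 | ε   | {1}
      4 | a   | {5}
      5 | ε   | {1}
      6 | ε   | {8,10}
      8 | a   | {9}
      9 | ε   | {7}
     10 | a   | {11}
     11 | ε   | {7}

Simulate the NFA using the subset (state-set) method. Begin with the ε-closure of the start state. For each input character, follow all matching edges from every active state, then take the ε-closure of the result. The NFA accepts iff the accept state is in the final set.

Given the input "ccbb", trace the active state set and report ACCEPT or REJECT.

S₀ = ε-closure({0}) = {0,2,4}
'c' @ 1: {}  — no active states
rest 'cbb' ignored (set empty)
after full input: {}  (accept=7 not in)

Answer: REJECT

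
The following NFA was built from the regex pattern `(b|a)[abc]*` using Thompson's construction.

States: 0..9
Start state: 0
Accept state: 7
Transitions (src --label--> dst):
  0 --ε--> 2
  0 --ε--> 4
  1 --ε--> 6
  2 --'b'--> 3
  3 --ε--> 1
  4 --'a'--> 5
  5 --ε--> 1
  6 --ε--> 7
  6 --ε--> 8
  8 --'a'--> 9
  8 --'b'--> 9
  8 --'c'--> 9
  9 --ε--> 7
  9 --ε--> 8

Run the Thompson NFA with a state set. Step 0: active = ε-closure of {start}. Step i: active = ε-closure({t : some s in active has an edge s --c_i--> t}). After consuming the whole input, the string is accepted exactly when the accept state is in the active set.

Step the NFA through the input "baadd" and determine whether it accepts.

Answer: REJECT

Steps:
S₀ = ε-closure({0}) = {0,2,4}
'b' @ 1: {1,3,6,7,8}  [accepting]
'a' @ 2: {7,8,9}  [accepting]
'a' @ 3: {7,8,9}  [accepting]
'd' @ 4: {}  — state set empty
rest 'd' ignored (set empty)
end set {} — state 7 not in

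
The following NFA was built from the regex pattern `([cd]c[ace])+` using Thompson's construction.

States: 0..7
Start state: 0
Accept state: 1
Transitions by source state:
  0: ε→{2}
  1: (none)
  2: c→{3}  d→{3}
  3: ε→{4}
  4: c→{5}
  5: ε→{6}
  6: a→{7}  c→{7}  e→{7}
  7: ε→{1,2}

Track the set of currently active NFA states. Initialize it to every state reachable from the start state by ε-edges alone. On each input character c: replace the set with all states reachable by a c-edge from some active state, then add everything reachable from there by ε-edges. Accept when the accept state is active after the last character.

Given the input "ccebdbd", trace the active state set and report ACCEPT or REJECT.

Answer: REJECT

Trace:
initial (ε-close {0}): {0,2}
'c' @ 1: {3,4}
'c' @ 2: {5,6}
'e' @ 3: {1,2,7}  [accepting]
'b' @ 4: {}  — no active states
rest 'dbd' ignored (set empty)
end set {} — state 1 not in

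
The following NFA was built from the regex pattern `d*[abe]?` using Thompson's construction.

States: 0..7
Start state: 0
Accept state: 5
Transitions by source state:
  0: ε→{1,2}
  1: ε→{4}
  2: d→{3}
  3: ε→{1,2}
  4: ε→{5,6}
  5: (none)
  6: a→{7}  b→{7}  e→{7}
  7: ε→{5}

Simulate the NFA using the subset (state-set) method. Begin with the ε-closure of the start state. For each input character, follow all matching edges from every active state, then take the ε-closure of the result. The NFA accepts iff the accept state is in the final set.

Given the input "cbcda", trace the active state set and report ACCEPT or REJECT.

Answer: REJECT

Trace:
initial (ε-close {0}): {0,1,2,4,5,6}
'c' @ 1: {}  — no active states
rest 'bcda' ignored (set empty)
end set {} — state 5 not in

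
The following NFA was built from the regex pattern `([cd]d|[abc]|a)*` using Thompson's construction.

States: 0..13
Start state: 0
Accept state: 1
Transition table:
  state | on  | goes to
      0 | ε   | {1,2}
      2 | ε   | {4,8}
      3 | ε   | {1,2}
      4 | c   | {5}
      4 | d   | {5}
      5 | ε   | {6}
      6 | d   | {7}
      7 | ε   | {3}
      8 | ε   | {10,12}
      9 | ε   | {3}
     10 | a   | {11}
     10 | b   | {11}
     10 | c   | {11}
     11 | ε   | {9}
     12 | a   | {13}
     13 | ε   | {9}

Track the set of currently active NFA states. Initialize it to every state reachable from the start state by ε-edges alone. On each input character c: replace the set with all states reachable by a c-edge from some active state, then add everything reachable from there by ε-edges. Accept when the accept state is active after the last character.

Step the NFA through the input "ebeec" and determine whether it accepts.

start: ε-closure({0}) = {0,1,2,4,8,10,12}
'e' @ 1: {}  — dead — no transitions
rest 'beec' ignored (set empty)
final: {}; accept 1 not in set

Answer: REJECT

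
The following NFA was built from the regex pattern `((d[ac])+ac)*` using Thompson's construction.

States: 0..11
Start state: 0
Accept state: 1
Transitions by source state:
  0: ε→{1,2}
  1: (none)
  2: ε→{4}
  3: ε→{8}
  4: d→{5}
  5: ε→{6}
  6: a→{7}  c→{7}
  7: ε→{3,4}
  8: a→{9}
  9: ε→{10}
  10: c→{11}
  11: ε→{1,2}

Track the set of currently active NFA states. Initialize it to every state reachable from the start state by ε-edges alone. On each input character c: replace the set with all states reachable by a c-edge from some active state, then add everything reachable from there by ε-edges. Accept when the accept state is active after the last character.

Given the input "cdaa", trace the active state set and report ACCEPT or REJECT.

Answer: REJECT

Trace:
S₀ = ε-closure({0}) = {0,1,2,4}
'c' @ 1: {}  — state set empty
rest 'daa' ignored (set empty)
after full input: {}  (accept=1 not in)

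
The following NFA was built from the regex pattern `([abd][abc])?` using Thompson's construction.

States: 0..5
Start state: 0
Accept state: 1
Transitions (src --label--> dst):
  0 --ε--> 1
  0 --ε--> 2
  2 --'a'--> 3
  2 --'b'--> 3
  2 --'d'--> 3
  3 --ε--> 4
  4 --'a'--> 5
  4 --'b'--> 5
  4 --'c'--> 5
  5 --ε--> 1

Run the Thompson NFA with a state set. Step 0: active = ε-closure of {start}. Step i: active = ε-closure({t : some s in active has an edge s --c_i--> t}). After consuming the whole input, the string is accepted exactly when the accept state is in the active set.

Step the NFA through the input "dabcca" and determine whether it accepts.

Answer: REJECT

Steps:
initial (ε-close {0}): {0,1,2}
'd' @ 1: {3,4}
'a' @ 2: {1,5}  ✓accept
'b' @ 3: {}  — no active states
rest 'cca' ignored (set empty)
after full input: {}  (accept=1 not in)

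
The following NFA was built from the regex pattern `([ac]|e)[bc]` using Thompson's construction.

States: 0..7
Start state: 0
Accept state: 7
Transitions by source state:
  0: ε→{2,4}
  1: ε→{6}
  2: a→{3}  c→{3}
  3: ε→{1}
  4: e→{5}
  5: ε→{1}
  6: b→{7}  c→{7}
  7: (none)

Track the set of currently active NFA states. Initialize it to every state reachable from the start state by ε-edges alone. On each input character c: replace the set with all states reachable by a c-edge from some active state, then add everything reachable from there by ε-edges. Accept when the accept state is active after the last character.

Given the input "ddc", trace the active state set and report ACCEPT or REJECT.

initial (ε-close {0}): {0,2,4}
'd' @ 1: {}  — state set empty
rest 'dc' ignored (set empty)
final: {}; accept 7 not in set

Answer: REJECT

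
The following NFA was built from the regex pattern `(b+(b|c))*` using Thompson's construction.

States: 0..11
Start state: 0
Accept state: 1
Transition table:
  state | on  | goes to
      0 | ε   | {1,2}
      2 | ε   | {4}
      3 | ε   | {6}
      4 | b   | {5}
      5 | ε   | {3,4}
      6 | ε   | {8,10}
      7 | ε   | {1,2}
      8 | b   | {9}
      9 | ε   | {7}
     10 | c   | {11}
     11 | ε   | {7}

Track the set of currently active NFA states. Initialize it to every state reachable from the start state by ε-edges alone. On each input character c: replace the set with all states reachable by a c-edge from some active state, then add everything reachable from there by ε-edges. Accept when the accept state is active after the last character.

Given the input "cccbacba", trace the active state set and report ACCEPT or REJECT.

S₀ = ε-closure({0}) = {0,1,2,4}
'c' @ 1: {}  — dead — no transitions
rest 'ccbacba' ignored (set empty)
after full input: {}  (accept=1 not in)

Answer: REJECT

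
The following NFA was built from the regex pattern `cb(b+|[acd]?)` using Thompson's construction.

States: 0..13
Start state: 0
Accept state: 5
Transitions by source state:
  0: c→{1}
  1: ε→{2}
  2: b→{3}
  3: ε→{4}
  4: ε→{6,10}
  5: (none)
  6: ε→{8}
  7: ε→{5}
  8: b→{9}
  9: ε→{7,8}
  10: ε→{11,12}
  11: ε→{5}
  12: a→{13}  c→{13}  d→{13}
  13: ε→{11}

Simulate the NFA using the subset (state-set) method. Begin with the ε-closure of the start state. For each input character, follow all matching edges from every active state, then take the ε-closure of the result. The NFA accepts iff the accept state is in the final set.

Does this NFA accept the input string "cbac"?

Answer: REJECT

Trace:
S₀ = ε-closure({0}) = {0}
'c' @ 1: {1,2}
'b' @ 2: {3,4,5,6,8,10,11,12}  (accept∈set)
'a' @ 3: {5,11,13}  (accept∈set)
'c' @ 4: {}  — dead — no transitions
end set {} — state 5 not in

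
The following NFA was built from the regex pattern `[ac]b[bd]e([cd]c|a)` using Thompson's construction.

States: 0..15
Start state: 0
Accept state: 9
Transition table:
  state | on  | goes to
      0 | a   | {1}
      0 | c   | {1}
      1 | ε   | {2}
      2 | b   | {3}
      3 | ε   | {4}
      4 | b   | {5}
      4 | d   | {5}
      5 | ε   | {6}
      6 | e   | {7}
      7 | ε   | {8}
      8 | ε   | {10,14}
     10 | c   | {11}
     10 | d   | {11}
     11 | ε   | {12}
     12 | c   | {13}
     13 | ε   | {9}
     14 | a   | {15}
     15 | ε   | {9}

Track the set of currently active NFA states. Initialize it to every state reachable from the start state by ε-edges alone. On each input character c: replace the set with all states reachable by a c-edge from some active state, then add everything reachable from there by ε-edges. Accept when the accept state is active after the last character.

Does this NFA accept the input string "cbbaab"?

Answer: REJECT

Derivation:
start: ε-closure({0}) = {0}
'c' @ 1: {1,2}
'b' @ 2: {3,4}
'b' @ 3: {5,6}
'a' @ 4: {}  — state set empty
rest 'ab' ignored (set empty)
after full input: {}  (accept=9 not in)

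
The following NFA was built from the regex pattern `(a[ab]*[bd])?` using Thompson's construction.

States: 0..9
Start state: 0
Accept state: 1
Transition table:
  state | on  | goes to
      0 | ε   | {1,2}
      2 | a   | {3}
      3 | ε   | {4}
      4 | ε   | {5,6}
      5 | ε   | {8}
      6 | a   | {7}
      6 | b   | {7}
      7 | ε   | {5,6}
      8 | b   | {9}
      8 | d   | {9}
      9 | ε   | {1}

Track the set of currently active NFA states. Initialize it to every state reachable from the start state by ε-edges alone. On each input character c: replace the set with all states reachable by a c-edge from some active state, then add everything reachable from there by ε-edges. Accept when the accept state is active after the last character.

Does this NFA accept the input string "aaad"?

Answer: ACCEPT

Trace:
initial (ε-close {0}): {0,1,2}
'a' @ 1: {3,4,5,6,8}
'a' @ 2: {5,6,7,8}
'a' @ 3: {5,6,7,8}
'd' @ 4: {1,9}  (accept∈set)
end set {1,9} — state 1 in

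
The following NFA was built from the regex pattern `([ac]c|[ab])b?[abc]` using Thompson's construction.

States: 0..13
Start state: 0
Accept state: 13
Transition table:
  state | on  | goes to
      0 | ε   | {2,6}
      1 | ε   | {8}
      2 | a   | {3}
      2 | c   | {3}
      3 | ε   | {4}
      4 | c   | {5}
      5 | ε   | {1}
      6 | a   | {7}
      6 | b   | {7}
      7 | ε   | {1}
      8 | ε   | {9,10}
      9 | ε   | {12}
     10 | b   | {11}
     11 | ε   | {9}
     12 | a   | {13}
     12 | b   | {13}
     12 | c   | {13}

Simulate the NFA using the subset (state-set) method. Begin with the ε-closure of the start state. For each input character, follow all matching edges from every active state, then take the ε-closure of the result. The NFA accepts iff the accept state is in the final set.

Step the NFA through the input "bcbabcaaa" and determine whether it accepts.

Answer: REJECT

Steps:
initial (ε-close {0}): {0,2,6}
'b' @ 1: {1,7,8,9,10,12}
'c' @ 2: {13}  ✓accept
'b' @ 3: {}  — no active states
rest 'abcaaa' ignored (set empty)
final: {}; accept 13 not in set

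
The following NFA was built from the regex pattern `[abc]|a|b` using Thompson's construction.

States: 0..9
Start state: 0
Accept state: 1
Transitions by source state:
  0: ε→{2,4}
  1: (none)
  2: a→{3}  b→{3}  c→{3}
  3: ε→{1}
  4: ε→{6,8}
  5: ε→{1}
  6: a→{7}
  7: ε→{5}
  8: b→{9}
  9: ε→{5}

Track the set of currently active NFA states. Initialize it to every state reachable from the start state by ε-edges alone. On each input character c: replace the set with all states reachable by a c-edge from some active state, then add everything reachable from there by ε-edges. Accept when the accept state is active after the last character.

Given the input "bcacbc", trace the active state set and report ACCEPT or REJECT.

Answer: REJECT

Steps:
S₀ = ε-closure({0}) = {0,2,4,6,8}
'b' @ 1: {1,3,5,9}  (accept∈set)
'c' @ 2: {}  — dead — no transitions
rest 'acbc' ignored (set empty)
final: {}; accept 1 not in set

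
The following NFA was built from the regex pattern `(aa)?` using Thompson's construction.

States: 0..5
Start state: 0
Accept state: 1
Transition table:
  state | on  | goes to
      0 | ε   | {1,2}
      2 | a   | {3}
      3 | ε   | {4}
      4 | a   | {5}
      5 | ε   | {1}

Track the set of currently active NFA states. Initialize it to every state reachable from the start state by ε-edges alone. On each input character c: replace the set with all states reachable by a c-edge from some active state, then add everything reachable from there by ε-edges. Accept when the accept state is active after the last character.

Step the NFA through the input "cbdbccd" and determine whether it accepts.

Answer: REJECT

Derivation:
start: ε-closure({0}) = {0,1,2}
'c' @ 1: {}  — dead — no transitions
rest 'bdbccd' ignored (set empty)
end set {} — state 1 not in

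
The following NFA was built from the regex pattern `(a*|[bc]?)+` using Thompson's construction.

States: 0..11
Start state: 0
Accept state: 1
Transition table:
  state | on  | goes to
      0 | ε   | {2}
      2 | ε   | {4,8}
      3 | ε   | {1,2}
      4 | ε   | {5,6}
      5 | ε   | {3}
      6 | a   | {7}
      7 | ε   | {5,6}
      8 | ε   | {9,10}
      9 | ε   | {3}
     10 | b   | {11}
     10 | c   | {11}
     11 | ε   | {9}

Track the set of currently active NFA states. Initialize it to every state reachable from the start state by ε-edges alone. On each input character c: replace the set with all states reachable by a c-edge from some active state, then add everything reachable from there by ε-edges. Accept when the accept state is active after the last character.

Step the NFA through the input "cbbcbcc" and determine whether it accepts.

Answer: ACCEPT

Derivation:
initial (ε-close {0}): {0,1,2,3,4,5,6,8,9,10}
'c' @ 1: {1,2,3,4,5,6,8,9,10,11}  ✓accept
'b' @ 2: {1,2,3,4,5,6,8,9,10,11}  ✓accept
'b' @ 3: {1,2,3,4,5,6,8,9,10,11}  ✓accept
'c' @ 4: {1,2,3,4,5,6,8,9,10,11}  ✓accept
'b' @ 5: {1,2,3,4,5,6,8,9,10,11}  ✓accept
'c' @ 6: {1,2,3,4,5,6,8,9,10,11}  ✓accept
'c' @ 7: {1,2,3,4,5,6,8,9,10,11}  ✓accept
after full input: {1,2,3,4,5,6,8,9,10,11}  (accept=1 in)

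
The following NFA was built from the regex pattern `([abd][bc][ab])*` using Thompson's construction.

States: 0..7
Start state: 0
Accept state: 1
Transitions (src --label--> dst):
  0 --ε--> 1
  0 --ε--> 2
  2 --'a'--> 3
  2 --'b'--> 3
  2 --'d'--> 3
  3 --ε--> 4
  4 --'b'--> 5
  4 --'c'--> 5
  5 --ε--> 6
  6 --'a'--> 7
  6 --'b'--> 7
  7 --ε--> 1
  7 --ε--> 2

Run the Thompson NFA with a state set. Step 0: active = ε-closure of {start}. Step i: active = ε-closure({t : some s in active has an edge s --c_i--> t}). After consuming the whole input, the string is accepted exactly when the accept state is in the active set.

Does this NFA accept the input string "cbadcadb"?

initial (ε-close {0}): {0,1,2}
'c' @ 1: {}  — state set empty
rest 'badcadb' ignored (set empty)
final: {}; accept 1 not in set

Answer: REJECT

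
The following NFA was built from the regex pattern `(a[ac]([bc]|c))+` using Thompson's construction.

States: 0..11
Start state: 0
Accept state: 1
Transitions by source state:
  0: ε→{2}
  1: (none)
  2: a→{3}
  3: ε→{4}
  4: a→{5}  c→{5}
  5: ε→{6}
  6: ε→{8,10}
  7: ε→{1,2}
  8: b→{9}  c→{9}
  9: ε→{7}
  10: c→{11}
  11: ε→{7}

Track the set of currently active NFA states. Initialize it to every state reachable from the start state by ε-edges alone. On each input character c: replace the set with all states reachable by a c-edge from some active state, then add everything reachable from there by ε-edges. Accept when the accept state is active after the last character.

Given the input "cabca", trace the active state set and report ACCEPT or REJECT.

initial (ε-close {0}): {0,2}
'c' @ 1: {}  — dead — no transitions
rest 'abca' ignored (set empty)
after full input: {}  (accept=1 not in)

Answer: REJECT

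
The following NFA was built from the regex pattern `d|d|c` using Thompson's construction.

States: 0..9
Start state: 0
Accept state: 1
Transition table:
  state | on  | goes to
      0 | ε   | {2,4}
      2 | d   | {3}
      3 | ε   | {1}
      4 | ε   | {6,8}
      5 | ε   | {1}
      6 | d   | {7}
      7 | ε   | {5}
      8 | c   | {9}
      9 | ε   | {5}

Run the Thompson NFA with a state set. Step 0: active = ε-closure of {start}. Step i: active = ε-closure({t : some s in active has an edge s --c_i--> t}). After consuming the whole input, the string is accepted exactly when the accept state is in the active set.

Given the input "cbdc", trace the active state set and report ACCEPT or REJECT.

Answer: REJECT

Derivation:
initial (ε-close {0}): {0,2,4,6,8}
'c' @ 1: {1,5,9}  (accept∈set)
'b' @ 2: {}  — state set empty
rest 'dc' ignored (set empty)
final: {}; accept 1 not in set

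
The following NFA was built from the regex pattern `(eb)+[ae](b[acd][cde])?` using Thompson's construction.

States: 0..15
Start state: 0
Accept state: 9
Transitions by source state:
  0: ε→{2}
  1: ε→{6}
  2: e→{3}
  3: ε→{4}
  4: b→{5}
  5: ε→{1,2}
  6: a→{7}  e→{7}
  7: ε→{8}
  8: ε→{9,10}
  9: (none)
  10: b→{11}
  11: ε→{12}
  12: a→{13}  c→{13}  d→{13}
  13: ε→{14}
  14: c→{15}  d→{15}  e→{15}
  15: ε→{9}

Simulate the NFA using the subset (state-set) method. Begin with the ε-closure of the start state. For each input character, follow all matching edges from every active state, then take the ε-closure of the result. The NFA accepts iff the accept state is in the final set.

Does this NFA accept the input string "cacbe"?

Answer: REJECT

Derivation:
start: ε-closure({0}) = {0,2}
'c' @ 1: {}  — dead — no transitions
rest 'acbe' ignored (set empty)
end set {} — state 9 not in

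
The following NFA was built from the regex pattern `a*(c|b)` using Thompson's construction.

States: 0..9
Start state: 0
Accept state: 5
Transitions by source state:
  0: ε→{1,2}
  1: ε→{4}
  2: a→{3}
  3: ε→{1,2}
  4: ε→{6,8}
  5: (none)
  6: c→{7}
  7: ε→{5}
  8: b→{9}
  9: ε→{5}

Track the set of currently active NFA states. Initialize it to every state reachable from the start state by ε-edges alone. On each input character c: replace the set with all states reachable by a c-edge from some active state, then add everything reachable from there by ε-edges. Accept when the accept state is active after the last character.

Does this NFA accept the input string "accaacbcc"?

S₀ = ε-closure({0}) = {0,1,2,4,6,8}
'a' @ 1: {1,2,3,4,6,8}
'c' @ 2: {5,7}  ✓accept
'c' @ 3: {}  — dead — no transitions
rest 'aacbcc' ignored (set empty)
final: {}; accept 5 not in set

Answer: REJECT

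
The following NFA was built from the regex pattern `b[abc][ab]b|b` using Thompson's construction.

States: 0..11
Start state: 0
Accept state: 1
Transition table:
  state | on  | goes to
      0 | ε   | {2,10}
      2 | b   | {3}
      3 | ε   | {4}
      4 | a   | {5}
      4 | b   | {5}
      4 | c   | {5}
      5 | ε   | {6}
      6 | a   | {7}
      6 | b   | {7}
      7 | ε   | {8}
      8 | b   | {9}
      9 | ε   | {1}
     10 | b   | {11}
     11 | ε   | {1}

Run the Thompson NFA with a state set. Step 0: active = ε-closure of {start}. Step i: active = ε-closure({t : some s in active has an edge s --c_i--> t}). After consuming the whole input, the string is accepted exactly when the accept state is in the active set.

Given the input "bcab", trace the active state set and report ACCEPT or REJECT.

start: ε-closure({0}) = {0,2,10}
'b' @ 1: {1,3,4,11}  ✓accept
'c' @ 2: {5,6}
'a' @ 3: {7,8}
'b' @ 4: {1,9}  ✓accept
end set {1,9} — state 1 in

Answer: ACCEPT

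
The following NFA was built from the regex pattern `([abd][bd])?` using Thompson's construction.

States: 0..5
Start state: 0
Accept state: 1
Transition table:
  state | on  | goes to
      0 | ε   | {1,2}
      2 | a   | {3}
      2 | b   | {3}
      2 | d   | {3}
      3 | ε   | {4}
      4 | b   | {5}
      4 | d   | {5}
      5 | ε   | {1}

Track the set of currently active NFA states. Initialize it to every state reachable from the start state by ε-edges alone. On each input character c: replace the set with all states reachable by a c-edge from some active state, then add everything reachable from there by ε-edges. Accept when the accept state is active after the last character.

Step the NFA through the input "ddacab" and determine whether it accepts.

initial (ε-close {0}): {0,1,2}
'd' @ 1: {3,4}
'd' @ 2: {1,5}  [accepting]
'a' @ 3: {}  — dead — no transitions
rest 'cab' ignored (set empty)
after full input: {}  (accept=1 not in)

Answer: REJECT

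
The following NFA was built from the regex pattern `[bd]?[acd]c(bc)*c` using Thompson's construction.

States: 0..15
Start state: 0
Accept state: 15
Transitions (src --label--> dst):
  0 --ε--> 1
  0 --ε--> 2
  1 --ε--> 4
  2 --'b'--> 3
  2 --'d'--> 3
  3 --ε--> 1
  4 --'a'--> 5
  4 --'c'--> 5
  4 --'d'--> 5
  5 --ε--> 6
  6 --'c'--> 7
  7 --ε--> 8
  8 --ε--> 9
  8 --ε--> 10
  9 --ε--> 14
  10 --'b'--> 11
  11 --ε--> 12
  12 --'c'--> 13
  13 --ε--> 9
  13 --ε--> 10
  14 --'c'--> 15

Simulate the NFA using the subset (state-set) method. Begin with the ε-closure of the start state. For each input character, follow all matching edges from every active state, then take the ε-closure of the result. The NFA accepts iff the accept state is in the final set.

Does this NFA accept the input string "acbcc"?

Answer: ACCEPT

Trace:
S₀ = ε-closure({0}) = {0,1,2,4}
'a' @ 1: {5,6}
'c' @ 2: {7,8,9,10,14}
'b' @ 3: {11,12}
'c' @ 4: {9,10,13,14}
'c' @ 5: {15}  (accept∈set)
final: {15}; accept 15 in set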